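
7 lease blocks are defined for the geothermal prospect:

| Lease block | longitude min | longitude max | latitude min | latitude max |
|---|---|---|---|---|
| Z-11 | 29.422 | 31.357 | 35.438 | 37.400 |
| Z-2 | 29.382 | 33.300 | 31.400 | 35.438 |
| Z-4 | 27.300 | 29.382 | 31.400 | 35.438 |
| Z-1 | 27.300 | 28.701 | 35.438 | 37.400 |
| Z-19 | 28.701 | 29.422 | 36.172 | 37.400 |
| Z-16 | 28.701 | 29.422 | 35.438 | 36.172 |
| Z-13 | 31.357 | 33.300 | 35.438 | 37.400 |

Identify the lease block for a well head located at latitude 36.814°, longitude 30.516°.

Z-11

The point has longitude = 30.516 and latitude = 36.814.
Only Z-11 satisfies 29.422 ≤ longitude ≤ 31.357 and 35.438 ≤ latitude ≤ 37.400.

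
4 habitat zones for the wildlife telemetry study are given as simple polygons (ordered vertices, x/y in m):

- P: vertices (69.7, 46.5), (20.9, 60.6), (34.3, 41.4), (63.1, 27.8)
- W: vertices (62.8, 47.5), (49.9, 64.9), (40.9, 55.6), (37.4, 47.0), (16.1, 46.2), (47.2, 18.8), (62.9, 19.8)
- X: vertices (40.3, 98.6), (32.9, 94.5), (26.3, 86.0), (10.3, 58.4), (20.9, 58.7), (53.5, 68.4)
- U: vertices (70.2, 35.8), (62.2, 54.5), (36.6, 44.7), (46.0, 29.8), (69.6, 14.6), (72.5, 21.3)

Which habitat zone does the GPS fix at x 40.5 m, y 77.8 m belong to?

X

Cast a ray rightward from (40.5, 77.8). For each polygon, the edges (by vertex number in listed order) whose endpoints lie on opposite sides of y = 77.8, where each meets that height, and whether that is right or left of the point:
P: no edge straddles that height → 0 crossings.
W: no edge straddles that height → 0 crossings.
X: 3–4 at x≈21.55 (left), 6–1 at x≈49.39 (right) → 1 crossing.
U: no edge straddles that height → 0 crossings.
Only X has an odd count, so the point is inside X.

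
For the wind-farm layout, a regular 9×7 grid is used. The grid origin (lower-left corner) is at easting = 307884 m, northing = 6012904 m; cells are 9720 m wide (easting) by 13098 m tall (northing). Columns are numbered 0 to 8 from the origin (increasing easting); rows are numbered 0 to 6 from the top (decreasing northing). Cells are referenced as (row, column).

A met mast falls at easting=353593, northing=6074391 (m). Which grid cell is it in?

Column index: ⌊(353593 − 307884) / 9720⌋ = ⌊4.703⌋ = 4
Row offset from origin: ⌊(6074391 − 6012904) / 13098⌋ = ⌊4.694⌋ = 4 → row 2 (counted from top)

(2, 4)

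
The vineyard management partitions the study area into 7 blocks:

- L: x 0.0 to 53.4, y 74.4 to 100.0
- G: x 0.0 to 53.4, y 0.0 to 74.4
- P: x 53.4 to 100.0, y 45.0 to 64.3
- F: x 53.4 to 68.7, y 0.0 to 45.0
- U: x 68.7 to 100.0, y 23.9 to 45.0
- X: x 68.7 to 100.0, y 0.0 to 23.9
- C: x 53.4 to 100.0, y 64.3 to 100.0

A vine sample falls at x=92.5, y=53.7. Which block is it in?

P

The point has x = 92.5 and y = 53.7.
Only P satisfies 53.4 ≤ x ≤ 100.0 and 45.0 ≤ y ≤ 64.3.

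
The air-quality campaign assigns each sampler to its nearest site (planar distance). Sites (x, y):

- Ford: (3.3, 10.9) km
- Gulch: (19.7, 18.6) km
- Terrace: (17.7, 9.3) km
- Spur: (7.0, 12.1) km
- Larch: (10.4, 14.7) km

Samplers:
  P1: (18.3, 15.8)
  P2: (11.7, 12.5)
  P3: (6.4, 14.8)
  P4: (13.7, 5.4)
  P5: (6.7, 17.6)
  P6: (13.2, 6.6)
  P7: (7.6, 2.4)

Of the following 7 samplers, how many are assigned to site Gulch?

1

P1 → Gulch
P2 → Larch
P3 → Spur
P4 → Terrace
P5 → Larch
P6 → Terrace
P7 → Ford
1 of the 7 goes to Gulch.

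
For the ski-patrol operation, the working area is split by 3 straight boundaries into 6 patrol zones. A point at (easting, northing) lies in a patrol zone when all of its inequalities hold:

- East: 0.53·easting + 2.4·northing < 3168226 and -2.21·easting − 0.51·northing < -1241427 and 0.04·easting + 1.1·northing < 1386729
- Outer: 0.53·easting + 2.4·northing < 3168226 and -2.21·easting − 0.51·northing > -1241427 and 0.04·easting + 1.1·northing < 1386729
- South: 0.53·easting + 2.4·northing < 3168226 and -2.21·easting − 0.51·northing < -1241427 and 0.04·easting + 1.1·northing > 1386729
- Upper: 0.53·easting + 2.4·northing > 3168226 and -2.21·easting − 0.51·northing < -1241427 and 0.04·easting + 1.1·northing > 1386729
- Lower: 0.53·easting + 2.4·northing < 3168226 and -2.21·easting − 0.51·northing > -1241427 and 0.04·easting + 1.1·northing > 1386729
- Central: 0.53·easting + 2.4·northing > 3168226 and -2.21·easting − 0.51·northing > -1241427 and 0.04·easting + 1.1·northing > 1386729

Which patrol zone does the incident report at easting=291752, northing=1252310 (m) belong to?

South

0.53·291752 + 2.4·1252310 = 3160172.560, which is < 3168226
-2.21·291752 − 0.51·1252310 = -1283450.020, which is < -1241427
0.04·291752 + 1.1·1252310 = 1389211.080, which is > 1386729
This sign pattern matches South.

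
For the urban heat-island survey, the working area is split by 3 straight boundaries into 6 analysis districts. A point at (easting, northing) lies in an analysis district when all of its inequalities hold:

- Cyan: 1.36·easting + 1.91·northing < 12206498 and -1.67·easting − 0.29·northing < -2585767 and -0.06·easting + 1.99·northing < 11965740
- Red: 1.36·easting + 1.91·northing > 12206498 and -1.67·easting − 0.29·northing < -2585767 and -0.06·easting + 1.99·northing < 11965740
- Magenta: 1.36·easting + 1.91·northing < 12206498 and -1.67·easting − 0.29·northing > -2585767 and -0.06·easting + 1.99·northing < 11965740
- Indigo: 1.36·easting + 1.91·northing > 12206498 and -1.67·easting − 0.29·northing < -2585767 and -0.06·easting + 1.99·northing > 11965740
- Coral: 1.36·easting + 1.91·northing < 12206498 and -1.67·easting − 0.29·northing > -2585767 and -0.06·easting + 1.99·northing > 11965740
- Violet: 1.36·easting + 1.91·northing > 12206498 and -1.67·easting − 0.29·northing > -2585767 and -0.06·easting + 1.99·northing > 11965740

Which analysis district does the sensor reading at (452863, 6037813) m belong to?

1.36·452863 + 1.91·6037813 = 12148116.510, which is < 12206498
-1.67·452863 − 0.29·6037813 = -2507246.980, which is > -2585767
-0.06·452863 + 1.99·6037813 = 11988076.090, which is > 11965740
This sign pattern matches Coral.

Coral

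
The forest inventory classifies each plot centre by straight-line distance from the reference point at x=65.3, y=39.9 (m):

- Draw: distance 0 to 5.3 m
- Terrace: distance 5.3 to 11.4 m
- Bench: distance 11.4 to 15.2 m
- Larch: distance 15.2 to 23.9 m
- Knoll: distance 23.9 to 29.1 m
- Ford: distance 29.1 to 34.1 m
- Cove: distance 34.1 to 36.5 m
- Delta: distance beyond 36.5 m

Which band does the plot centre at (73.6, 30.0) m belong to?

Bench

Distance = √((73.6−65.3)² + (30.0−39.9)²) = √(68.890 + 98.010) = 12.919 m.
11.4 ≤ 12.919 < 15.2 → Bench.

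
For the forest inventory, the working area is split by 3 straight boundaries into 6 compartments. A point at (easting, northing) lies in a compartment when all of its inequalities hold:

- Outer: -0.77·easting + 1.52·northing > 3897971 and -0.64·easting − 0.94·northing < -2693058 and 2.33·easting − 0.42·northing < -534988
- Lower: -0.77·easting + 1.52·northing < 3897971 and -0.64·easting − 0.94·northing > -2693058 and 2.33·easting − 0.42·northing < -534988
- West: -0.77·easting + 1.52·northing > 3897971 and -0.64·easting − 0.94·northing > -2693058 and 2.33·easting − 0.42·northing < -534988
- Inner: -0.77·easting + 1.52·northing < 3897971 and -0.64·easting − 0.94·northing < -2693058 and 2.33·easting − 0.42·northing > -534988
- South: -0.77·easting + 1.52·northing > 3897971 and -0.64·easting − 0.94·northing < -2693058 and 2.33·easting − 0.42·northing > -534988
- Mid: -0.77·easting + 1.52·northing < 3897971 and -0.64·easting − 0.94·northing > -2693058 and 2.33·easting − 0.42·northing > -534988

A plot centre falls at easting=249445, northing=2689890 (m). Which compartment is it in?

-0.77·249445 + 1.52·2689890 = 3896560.150, which is < 3897971
-0.64·249445 − 0.94·2689890 = -2688141.400, which is > -2693058
2.33·249445 − 0.42·2689890 = -548546.950, which is < -534988
This sign pattern matches Lower.

Lower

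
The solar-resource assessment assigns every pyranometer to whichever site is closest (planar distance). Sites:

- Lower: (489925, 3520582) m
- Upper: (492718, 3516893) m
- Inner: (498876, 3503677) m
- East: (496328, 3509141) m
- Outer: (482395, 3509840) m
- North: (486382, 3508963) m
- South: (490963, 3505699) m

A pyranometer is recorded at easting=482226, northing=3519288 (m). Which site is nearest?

Squared distances to each site:
Lower: 60949037.000; Upper: 115818089.000; Inner: 520925821.000; East: 301828013.000; Outer: 89293265.000; North: 123877961.000; South: 260996090.000.
Minimum at Lower.

Lower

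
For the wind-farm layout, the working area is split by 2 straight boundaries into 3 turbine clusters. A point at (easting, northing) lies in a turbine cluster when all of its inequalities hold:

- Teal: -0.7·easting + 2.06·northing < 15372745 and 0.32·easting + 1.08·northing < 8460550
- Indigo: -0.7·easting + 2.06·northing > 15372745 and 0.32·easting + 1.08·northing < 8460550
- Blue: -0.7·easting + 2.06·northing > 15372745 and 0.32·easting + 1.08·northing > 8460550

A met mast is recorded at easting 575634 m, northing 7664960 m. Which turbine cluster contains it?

Blue

-0.7·575634 + 2.06·7664960 = 15386873.800, which is > 15372745
0.32·575634 + 1.08·7664960 = 8462359.680, which is > 8460550
This sign pattern matches Blue.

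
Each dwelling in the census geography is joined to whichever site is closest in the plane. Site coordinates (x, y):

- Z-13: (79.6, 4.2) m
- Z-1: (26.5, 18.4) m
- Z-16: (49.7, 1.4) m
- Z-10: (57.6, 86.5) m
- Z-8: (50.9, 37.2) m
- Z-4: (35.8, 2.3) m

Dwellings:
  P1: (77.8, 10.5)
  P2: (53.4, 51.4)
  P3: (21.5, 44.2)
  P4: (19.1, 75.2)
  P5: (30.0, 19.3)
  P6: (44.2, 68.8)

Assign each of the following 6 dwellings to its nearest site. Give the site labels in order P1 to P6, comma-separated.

P1 → Z-13 (d²=42.93)
P2 → Z-8 (d²=207.89)
P3 → Z-1 (d²=690.64)
P4 → Z-10 (d²=1609.94)
P5 → Z-1 (d²=13.06)
P6 → Z-10 (d²=492.85)

Z-13, Z-8, Z-1, Z-10, Z-1, Z-10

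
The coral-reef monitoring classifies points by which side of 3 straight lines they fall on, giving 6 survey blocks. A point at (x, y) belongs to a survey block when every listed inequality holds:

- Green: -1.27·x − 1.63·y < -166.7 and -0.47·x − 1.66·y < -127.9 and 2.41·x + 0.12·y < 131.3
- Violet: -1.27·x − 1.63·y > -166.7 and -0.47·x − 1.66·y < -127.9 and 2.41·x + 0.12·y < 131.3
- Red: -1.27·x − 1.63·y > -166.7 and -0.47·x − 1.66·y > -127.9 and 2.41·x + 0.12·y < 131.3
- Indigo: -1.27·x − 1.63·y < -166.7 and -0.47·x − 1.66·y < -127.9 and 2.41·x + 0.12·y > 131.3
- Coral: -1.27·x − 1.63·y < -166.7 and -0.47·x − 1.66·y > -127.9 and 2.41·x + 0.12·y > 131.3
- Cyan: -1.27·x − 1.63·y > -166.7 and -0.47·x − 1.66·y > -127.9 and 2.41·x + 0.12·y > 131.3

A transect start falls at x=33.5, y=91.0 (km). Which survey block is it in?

Green

-1.27·33.5 − 1.63·91.0 = -190.875, which is < -166.7
-0.47·33.5 − 1.66·91.0 = -166.805, which is < -127.9
2.41·33.5 + 0.12·91.0 = 91.655, which is < 131.3
This sign pattern matches Green.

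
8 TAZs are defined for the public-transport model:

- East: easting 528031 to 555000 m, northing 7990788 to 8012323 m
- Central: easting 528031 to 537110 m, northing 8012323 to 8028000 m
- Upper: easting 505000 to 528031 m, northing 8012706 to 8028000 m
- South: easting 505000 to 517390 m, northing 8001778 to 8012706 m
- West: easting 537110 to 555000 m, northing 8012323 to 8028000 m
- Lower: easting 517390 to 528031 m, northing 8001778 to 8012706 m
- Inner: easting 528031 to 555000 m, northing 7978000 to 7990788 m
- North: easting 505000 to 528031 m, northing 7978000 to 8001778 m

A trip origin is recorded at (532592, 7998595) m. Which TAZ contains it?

The point has easting = 532592 and northing = 7998595.
Only East satisfies 528031 ≤ easting ≤ 555000 and 7990788 ≤ northing ≤ 8012323.

East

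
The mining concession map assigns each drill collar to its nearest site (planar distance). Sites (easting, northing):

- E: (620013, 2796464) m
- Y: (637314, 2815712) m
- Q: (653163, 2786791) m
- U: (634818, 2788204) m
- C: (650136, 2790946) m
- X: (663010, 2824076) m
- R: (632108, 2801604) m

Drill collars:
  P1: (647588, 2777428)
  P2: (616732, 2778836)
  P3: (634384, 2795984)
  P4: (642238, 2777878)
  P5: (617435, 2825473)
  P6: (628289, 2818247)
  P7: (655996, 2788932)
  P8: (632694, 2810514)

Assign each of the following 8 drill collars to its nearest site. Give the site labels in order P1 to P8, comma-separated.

P1 → Q (d²=118746394.00)
P2 → E (d²=321511345.00)
P3 → R (d²=36764576.00)
P4 → U (d²=161682676.00)
P5 → Y (d²=490451762.00)
P6 → Y (d²=87876850.00)
P7 → Q (d²=12609770.00)
P8 → Y (d²=48363604.00)

Q, E, R, U, Y, Y, Q, Y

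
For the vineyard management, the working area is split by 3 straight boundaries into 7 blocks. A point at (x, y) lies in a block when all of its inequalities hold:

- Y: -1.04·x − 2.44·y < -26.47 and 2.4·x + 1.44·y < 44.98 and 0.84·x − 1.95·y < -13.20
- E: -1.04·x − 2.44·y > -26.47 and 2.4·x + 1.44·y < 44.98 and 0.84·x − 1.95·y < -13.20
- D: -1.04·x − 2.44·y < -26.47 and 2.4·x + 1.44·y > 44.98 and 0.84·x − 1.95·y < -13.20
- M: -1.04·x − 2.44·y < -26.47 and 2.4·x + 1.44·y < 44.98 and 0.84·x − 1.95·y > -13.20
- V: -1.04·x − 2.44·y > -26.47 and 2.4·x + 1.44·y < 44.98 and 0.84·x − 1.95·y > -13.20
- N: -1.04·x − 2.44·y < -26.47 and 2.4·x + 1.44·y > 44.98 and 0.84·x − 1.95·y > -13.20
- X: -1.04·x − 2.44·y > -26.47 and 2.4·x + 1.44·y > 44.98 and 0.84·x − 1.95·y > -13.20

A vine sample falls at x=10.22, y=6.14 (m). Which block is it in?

V

-1.04·10.22 − 2.44·6.14 = -25.610, which is > -26.47
2.4·10.22 + 1.44·6.14 = 33.370, which is < 44.98
0.84·10.22 − 1.95·6.14 = -3.388, which is > -13.20
This sign pattern matches V.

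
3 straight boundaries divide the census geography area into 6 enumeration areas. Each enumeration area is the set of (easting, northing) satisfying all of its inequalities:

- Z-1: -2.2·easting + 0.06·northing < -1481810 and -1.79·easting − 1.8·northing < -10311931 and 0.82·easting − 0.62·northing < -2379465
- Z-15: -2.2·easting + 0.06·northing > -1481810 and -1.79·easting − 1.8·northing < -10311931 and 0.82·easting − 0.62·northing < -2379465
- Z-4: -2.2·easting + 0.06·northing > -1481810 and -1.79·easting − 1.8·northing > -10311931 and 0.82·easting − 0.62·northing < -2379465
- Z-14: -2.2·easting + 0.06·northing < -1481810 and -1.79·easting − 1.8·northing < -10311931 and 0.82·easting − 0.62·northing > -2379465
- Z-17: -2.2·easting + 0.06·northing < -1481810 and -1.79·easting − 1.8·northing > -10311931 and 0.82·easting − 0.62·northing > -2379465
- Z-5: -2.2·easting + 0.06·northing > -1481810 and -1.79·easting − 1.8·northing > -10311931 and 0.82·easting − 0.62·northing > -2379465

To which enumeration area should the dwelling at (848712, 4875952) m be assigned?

-2.2·848712 + 0.06·4875952 = -1574609.280, which is < -1481810
-1.79·848712 − 1.8·4875952 = -10295908.080, which is > -10311931
0.82·848712 − 0.62·4875952 = -2327146.400, which is > -2379465
This sign pattern matches Z-17.

Z-17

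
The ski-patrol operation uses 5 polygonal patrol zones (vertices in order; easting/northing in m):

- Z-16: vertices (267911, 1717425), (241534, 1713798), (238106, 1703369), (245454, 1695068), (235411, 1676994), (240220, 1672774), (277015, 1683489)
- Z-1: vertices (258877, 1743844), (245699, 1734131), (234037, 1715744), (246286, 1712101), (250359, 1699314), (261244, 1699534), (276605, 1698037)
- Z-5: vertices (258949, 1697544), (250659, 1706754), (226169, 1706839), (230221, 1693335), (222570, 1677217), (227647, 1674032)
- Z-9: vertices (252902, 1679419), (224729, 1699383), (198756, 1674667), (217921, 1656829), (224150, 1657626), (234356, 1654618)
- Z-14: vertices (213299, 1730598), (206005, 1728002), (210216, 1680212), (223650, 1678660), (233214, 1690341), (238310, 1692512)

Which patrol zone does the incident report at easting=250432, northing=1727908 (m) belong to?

Z-1

Cast a ray rightward from (250432, 1727908). For each polygon, the edges (by vertex number in listed order) whose endpoints lie on opposite sides of northing = 1727908, where each meets that height, and whether that is right or left of the point:
Z-16: no edge straddles that height → 0 crossings.
Z-1: 2–3 at easting≈241752.0 (left), 7–1 at easting≈265044.5 (right) → 1 crossing.
Z-5: no edge straddles that height → 0 crossings.
Z-9: no edge straddles that height → 0 crossings.
Z-14: 2–3 at easting≈206013.3 (left), 6–1 at easting≈215065.5 (left) → 0 crossings.
Only Z-1 has an odd count, so the point is inside Z-1.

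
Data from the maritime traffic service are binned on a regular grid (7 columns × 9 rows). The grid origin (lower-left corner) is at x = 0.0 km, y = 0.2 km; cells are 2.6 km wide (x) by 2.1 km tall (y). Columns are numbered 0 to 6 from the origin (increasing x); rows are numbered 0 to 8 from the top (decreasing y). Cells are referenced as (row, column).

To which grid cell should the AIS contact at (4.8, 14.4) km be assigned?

Column index: ⌊(4.8 − 0.0) / 2.6⌋ = ⌊1.846⌋ = 1
Row offset from origin: ⌊(14.4 − 0.2) / 2.1⌋ = ⌊6.762⌋ = 6 → row 2 (counted from top)

(2, 1)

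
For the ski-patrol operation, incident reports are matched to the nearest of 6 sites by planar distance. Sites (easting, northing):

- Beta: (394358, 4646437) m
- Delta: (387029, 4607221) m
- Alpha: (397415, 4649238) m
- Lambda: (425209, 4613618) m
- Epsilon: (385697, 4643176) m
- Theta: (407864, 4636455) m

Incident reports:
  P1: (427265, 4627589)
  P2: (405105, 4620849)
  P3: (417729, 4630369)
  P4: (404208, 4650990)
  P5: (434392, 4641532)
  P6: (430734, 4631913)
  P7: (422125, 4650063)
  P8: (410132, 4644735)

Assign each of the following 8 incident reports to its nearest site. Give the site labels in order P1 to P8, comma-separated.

Lambda, Theta, Theta, Alpha, Theta, Lambda, Theta, Theta

P1 → Lambda (d²=199415977.00)
P2 → Theta (d²=251159317.00)
P3 → Theta (d²=134357621.00)
P4 → Alpha (d²=49214353.00)
P5 → Theta (d²=729510713.00)
P6 → Lambda (d²=365232650.00)
P7 → Theta (d²=388553785.00)
P8 → Theta (d²=73702224.00)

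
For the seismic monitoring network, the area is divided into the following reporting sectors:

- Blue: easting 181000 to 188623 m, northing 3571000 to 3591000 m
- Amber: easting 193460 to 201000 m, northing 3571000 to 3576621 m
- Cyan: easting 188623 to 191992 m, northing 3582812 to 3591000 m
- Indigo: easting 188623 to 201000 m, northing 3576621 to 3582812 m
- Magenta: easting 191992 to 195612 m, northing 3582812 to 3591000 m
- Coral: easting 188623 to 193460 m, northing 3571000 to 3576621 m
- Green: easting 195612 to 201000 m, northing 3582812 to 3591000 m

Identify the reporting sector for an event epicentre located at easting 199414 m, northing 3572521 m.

The point has easting = 199414 and northing = 3572521.
Only Amber satisfies 193460 ≤ easting ≤ 201000 and 3571000 ≤ northing ≤ 3576621.

Amber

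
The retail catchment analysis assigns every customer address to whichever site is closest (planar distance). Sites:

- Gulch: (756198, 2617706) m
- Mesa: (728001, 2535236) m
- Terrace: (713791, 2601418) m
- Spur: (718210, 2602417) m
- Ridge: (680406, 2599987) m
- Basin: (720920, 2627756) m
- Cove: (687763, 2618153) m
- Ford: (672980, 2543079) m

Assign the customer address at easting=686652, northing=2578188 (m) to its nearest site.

Squared distances to each site:
Gulch: 6398318440.000; Mesa: 3554614105.000; Terrace: 1276158221.000; Spur: 1582951805.000; Ridge: 514208917.000; Basin: 3631282448.000; Cove: 1598435546.000; Ford: 1419565465.000.
Minimum at Ridge.

Ridge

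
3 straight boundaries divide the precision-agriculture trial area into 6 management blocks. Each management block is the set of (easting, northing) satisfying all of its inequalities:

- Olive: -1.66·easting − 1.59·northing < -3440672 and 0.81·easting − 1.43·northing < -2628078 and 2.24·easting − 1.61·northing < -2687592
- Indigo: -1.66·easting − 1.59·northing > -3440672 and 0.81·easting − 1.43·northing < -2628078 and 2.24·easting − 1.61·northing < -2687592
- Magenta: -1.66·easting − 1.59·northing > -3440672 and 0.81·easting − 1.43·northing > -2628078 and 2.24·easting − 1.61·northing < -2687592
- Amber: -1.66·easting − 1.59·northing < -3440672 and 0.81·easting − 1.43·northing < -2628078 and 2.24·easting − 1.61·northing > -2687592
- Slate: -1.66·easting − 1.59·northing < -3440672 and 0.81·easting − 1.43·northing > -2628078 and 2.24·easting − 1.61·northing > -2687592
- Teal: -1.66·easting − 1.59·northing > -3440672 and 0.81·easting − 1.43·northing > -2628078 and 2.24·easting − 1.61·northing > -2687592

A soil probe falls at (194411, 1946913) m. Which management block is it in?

-1.66·194411 − 1.59·1946913 = -3418313.930, which is > -3440672
0.81·194411 − 1.43·1946913 = -2626612.680, which is > -2628078
2.24·194411 − 1.61·1946913 = -2699049.290, which is < -2687592
This sign pattern matches Magenta.

Magenta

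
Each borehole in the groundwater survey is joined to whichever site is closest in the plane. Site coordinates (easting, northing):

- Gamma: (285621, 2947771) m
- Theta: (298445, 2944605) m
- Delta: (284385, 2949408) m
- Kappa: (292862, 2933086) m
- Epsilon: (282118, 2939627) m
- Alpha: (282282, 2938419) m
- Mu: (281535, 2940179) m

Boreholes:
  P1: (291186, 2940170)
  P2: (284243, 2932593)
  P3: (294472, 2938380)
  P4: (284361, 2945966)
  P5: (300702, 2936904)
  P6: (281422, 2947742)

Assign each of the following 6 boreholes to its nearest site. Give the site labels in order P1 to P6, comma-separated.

P1 → Kappa (d²=52992032.00)
P2 → Alpha (d²=37787797.00)
P3 → Kappa (d²=30618536.00)
P4 → Gamma (d²=4845625.00)
P5 → Theta (d²=64399450.00)
P6 → Delta (d²=11554925.00)

Kappa, Alpha, Kappa, Gamma, Theta, Delta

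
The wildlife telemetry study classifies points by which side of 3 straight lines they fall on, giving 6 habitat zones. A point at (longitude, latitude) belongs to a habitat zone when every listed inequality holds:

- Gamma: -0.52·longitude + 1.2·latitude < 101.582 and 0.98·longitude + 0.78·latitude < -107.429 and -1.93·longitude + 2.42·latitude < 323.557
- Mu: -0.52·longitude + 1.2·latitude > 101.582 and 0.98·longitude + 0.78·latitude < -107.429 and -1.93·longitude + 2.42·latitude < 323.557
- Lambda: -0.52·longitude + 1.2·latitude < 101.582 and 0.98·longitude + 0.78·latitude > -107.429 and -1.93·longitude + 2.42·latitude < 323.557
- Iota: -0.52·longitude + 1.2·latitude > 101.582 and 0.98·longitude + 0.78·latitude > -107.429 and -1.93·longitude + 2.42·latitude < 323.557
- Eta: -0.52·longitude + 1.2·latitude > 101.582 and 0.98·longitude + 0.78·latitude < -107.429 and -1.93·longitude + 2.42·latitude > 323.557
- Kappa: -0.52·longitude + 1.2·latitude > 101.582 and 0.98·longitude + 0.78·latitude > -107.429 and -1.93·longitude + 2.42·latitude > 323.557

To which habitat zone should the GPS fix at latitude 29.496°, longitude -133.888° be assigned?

-0.52·-133.888 + 1.2·29.496 = 105.017, which is > 101.582
0.98·-133.888 + 0.78·29.496 = -108.203, which is < -107.429
-1.93·-133.888 + 2.42·29.496 = 329.784, which is > 323.557
This sign pattern matches Eta.

Eta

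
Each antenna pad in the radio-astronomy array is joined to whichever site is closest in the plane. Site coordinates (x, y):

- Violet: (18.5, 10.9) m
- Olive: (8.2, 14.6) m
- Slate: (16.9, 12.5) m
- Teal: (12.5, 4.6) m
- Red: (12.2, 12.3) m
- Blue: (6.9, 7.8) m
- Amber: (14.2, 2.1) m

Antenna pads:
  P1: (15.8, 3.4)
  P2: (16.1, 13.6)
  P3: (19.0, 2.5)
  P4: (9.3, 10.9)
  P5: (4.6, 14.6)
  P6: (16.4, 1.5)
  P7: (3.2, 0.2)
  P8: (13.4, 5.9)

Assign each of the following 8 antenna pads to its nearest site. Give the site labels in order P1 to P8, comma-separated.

Amber, Slate, Amber, Red, Olive, Amber, Blue, Teal

P1 → Amber (d²=4.25)
P2 → Slate (d²=1.85)
P3 → Amber (d²=23.20)
P4 → Red (d²=10.37)
P5 → Olive (d²=12.96)
P6 → Amber (d²=5.20)
P7 → Blue (d²=71.45)
P8 → Teal (d²=2.50)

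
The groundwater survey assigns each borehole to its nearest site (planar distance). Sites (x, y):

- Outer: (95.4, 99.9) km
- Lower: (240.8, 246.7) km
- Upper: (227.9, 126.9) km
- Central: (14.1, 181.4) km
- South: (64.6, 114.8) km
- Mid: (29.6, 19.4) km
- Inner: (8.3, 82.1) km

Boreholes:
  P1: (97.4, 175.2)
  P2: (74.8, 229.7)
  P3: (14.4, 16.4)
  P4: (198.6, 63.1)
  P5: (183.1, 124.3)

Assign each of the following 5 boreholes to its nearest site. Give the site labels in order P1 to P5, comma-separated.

South, Central, Mid, Upper, Upper

P1 → South (d²=4724.00)
P2 → Central (d²=6017.38)
P3 → Mid (d²=240.04)
P4 → Upper (d²=4928.93)
P5 → Upper (d²=2013.80)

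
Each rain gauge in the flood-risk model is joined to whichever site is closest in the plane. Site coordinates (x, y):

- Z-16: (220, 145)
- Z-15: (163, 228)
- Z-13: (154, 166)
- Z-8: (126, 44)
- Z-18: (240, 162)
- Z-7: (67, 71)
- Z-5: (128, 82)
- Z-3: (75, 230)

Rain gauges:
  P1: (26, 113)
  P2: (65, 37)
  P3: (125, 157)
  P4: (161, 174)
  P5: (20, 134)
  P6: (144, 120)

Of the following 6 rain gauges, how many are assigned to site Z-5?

1

P1 → Z-7
P2 → Z-7
P3 → Z-13
P4 → Z-13
P5 → Z-7
P6 → Z-5
1 of the 6 goes to Z-5.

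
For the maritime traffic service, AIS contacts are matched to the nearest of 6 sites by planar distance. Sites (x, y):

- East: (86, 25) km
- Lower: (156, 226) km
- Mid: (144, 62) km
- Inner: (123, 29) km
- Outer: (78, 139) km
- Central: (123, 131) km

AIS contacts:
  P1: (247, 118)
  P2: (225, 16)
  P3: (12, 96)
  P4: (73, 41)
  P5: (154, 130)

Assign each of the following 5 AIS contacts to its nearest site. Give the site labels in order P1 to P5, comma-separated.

P1 → Mid (d²=13745.00)
P2 → Mid (d²=8677.00)
P3 → Outer (d²=6205.00)
P4 → East (d²=425.00)
P5 → Central (d²=962.00)

Mid, Mid, Outer, East, Central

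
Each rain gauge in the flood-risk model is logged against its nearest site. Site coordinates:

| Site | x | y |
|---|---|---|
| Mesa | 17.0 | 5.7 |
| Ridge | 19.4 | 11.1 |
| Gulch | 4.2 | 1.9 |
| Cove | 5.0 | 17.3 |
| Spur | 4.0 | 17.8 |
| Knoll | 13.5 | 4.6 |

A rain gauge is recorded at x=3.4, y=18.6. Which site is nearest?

Squared distances to each site:
Mesa: 351.370; Ridge: 312.250; Gulch: 279.530; Cove: 4.250; Spur: 1.000; Knoll: 298.010.
Minimum at Spur.

Spur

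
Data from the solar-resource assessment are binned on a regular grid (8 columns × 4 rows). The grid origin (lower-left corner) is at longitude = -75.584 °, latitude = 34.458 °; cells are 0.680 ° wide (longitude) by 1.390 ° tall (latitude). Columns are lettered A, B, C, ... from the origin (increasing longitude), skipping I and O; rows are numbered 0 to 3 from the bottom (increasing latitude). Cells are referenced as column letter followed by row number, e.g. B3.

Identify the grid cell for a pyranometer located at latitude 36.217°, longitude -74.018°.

Column index: ⌊(-74.018 − -75.584) / 0.680⌋ = ⌊2.303⌋ = 2 → column C
Row offset from origin: ⌊(36.217 − 34.458) / 1.390⌋ = ⌊1.265⌋ = 1 → row 1

C1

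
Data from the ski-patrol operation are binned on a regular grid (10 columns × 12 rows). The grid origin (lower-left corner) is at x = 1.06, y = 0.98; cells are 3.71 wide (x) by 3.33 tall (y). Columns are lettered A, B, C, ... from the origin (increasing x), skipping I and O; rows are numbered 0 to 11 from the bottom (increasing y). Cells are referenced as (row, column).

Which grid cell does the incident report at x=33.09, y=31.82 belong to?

(9, J)

Column index: ⌊(33.09 − 1.06) / 3.71⌋ = ⌊8.633⌋ = 8 → column J
Row offset from origin: ⌊(31.82 − 0.98) / 3.33⌋ = ⌊9.261⌋ = 9 → row 9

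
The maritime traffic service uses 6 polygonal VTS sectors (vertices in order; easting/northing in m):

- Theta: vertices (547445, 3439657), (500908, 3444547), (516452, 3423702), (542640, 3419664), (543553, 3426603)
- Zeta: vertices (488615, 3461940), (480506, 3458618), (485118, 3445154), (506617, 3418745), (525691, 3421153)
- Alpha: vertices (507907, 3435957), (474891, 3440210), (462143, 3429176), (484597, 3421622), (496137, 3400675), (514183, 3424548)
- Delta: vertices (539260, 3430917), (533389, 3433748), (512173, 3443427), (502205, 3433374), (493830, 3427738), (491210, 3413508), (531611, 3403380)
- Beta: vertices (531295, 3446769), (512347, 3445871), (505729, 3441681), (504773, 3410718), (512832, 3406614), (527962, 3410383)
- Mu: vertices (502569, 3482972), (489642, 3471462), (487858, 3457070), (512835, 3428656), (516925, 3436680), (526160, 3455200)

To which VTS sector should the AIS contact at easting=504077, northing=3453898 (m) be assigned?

Cast a ray rightward from (504077, 3453898). For each polygon, the edges (by vertex number in listed order) whose endpoints lie on opposite sides of northing = 3453898, where each meets that height, and whether that is right or left of the point:
Theta: no edge straddles that height → 0 crossings.
Zeta: 2–3 at easting≈482122.8 (left), 5–1 at easting≈495925.3 (left) → 0 crossings.
Alpha: no edge straddles that height → 0 crossings.
Delta: no edge straddles that height → 0 crossings.
Beta: no edge straddles that height → 0 crossings.
Mu: 3–4 at easting≈490646.3 (left), 5–6 at easting≈525510.8 (right) → 1 crossing.
Only Mu has an odd count, so the point is inside Mu.

Mu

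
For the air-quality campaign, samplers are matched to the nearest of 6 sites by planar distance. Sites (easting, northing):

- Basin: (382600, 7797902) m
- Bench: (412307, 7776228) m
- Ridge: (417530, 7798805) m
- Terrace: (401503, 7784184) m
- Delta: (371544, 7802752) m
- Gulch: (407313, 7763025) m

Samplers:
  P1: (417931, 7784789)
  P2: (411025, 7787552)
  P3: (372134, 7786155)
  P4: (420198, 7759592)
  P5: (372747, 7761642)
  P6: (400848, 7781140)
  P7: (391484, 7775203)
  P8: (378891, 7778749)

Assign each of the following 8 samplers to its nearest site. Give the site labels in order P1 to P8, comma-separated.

Bench, Terrace, Basin, Gulch, Gulch, Terrace, Terrace, Basin

P1 → Bench (d²=104920097.00)
P2 → Terrace (d²=102011908.00)
P3 → Basin (d²=247529165.00)
P4 → Gulch (d²=177808714.00)
P5 → Gulch (d²=1196721045.00)
P6 → Terrace (d²=9694961.00)
P7 → Terrace (d²=181038722.00)
P8 → Basin (d²=380594090.00)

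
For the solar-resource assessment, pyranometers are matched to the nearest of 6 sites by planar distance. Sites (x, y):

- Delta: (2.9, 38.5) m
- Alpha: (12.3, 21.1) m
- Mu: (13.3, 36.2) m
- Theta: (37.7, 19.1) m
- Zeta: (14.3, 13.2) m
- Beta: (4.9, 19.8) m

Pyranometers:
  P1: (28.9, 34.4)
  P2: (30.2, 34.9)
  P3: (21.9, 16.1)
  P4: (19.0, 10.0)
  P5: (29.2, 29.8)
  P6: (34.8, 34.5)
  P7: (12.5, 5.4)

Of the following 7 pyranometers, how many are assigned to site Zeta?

3

P1 → Mu
P2 → Mu
P3 → Zeta
P4 → Zeta
P5 → Theta
P6 → Theta
P7 → Zeta
3 of the 7 go to Zeta.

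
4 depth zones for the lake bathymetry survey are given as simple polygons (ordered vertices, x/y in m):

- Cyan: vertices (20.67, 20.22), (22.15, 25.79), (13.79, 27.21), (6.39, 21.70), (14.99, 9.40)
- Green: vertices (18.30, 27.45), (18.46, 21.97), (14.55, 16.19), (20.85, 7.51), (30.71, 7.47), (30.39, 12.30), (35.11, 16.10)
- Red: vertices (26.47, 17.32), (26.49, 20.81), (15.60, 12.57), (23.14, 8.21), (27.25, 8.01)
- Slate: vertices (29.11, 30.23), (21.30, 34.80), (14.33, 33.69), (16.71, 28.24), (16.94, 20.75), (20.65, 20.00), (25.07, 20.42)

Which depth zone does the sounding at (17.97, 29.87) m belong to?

Cast a ray rightward from (17.97, 29.87). For each polygon, the edges (by vertex number in listed order) whose endpoints lie on opposite sides of y = 29.87, where each meets that height, and whether that is right or left of the point:
Cyan: no edge straddles that height → 0 crossings.
Green: no edge straddles that height → 0 crossings.
Red: no edge straddles that height → 0 crossings.
Slate: 3–4 at x≈15.998 (left), 7–1 at x≈28.962 (right) → 1 crossing.
Only Slate has an odd count, so the point is inside Slate.

Slate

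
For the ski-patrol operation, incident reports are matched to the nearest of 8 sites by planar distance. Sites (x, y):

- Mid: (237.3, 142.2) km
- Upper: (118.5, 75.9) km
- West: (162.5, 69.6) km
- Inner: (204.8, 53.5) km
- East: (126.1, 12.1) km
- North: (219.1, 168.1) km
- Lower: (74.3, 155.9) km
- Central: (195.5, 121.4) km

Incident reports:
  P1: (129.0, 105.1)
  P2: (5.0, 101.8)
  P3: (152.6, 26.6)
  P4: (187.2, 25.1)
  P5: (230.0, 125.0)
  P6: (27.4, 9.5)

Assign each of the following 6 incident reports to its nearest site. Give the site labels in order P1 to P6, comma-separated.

P1 → Upper (d²=962.89)
P2 → Lower (d²=7729.30)
P3 → East (d²=912.50)
P4 → Inner (d²=1116.32)
P5 → Mid (d²=349.13)
P6 → East (d²=9748.45)

Upper, Lower, East, Inner, Mid, East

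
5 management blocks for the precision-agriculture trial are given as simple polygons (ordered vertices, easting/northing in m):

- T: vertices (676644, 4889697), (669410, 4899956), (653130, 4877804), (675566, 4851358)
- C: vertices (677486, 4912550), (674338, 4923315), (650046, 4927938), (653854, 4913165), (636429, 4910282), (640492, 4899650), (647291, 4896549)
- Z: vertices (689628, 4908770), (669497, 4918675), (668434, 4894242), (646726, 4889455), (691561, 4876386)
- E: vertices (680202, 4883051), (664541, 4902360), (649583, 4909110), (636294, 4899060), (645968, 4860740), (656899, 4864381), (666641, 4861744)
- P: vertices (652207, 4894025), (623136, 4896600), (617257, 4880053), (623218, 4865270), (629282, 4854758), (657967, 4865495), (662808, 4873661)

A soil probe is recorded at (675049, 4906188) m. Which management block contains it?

Cast a ray rightward from (675049, 4906188). For each polygon, the edges (by vertex number in listed order) whose endpoints lie on opposite sides of northing = 4906188, where each meets that height, and whether that is right or left of the point:
T: no edge straddles that height → 0 crossings.
C: 5–6 at easting≈637993.5 (left), 7–1 at easting≈665480.5 (left) → 0 crossings.
Z: 2–3 at easting≈668953.7 (left), 5–1 at easting≈689782.1 (right) → 1 crossing.
E: 2–3 at easting≈656058.2 (left), 3–4 at easting≈645719.3 (left) → 0 crossings.
P: no edge straddles that height → 0 crossings.
Only Z has an odd count, so the point is inside Z.

Z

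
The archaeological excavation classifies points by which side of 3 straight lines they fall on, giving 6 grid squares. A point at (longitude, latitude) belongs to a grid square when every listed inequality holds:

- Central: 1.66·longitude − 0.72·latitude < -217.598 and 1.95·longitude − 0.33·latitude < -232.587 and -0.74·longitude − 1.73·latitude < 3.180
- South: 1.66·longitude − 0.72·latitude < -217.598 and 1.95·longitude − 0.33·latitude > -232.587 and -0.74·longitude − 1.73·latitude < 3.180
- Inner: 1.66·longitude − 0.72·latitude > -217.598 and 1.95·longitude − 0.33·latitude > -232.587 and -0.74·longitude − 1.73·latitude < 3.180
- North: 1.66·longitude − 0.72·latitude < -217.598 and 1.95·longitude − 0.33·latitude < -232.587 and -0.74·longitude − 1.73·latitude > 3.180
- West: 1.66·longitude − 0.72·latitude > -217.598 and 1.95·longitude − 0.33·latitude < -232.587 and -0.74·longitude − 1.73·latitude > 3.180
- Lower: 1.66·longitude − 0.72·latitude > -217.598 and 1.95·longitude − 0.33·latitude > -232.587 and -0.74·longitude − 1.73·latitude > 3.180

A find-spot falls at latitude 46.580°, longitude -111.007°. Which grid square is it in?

1.66·-111.007 − 0.72·46.580 = -217.809, which is < -217.598
1.95·-111.007 − 0.33·46.580 = -231.835, which is > -232.587
-0.74·-111.007 − 1.73·46.580 = 1.562, which is < 3.180
This sign pattern matches South.

South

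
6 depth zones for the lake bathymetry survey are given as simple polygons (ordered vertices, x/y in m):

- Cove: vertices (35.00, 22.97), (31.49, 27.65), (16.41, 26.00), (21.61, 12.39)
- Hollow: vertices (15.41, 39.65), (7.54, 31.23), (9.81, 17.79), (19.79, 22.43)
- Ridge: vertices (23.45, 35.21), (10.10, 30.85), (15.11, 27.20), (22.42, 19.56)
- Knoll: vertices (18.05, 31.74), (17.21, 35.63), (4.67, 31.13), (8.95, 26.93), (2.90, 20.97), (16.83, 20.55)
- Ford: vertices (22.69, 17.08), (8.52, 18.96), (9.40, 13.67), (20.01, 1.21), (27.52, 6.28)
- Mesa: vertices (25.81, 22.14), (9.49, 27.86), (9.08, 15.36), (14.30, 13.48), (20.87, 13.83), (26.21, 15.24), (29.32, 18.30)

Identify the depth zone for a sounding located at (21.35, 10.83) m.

Cast a ray rightward from (21.35, 10.83). For each polygon, the edges (by vertex number in listed order) whose endpoints lie on opposite sides of y = 10.83, where each meets that height, and whether that is right or left of the point:
Cove: no edge straddles that height → 0 crossings.
Hollow: no edge straddles that height → 0 crossings.
Ridge: no edge straddles that height → 0 crossings.
Knoll: no edge straddles that height → 0 crossings.
Ford: 3–4 at x≈11.818 (left), 5–1 at x≈25.485 (right) → 1 crossing.
Mesa: no edge straddles that height → 0 crossings.
Only Ford has an odd count, so the point is inside Ford.

Ford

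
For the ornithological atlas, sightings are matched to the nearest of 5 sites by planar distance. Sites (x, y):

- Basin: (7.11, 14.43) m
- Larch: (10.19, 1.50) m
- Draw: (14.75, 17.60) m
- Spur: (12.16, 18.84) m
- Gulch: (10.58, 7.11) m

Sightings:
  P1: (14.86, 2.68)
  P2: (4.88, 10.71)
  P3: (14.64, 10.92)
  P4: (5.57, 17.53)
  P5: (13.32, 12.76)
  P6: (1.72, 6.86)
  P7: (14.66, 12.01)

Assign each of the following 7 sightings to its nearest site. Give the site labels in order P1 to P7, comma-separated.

P1 → Larch (d²=23.20)
P2 → Basin (d²=18.81)
P3 → Gulch (d²=31.00)
P4 → Basin (d²=11.98)
P5 → Draw (d²=25.47)
P6 → Gulch (d²=78.56)
P7 → Draw (d²=31.26)

Larch, Basin, Gulch, Basin, Draw, Gulch, Draw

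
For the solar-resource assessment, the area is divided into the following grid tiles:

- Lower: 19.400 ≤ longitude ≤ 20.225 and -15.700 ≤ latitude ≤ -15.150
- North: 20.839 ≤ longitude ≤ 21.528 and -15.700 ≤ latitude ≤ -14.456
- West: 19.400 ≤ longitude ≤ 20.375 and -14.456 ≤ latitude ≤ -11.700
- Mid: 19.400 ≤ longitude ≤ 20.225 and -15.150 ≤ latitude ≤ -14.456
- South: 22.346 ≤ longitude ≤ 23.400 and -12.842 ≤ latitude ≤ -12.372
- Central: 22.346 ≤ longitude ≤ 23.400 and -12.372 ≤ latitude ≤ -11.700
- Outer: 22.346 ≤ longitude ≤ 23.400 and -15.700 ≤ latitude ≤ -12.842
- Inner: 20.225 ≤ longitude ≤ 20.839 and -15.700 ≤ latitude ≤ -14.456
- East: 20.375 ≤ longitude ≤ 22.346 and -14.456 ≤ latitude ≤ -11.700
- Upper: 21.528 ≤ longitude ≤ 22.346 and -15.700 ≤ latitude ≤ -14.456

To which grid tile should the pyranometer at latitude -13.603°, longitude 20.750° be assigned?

East

The point has longitude = 20.750 and latitude = -13.603.
Only East satisfies 20.375 ≤ longitude ≤ 22.346 and -14.456 ≤ latitude ≤ -11.700.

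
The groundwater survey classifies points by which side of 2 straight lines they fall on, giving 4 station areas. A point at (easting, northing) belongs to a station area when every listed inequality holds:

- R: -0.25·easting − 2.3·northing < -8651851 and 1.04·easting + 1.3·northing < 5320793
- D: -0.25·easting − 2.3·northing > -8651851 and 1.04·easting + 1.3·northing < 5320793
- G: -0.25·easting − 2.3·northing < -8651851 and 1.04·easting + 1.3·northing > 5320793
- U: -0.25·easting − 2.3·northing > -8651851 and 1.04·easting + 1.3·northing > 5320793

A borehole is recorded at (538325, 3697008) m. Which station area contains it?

-0.25·538325 − 2.3·3697008 = -8637699.650, which is > -8651851
1.04·538325 + 1.3·3697008 = 5365968.400, which is > 5320793
This sign pattern matches U.

U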